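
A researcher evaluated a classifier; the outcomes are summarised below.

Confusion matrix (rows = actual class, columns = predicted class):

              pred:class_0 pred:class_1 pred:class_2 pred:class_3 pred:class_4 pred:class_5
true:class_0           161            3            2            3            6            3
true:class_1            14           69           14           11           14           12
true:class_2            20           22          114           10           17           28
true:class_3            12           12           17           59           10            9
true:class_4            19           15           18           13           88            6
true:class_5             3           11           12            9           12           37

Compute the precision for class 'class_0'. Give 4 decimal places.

One-vs-rest for 'class_0': TP = diagonal; FP = other classes predicted 'class_0'; FN = 'class_0' predicted as other.
precision = TP/(TP+FP).
class_0: TP=161, FP=14+20+12+19+3=68 → 161/229 = 0.70306

0.7031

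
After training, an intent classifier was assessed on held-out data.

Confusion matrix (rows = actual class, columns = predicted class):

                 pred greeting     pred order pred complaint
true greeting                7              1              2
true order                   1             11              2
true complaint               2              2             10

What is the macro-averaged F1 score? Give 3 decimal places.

Per-class F1 score (2·TP/(2·TP+FP+FN)):
  greeting: TP=7, FP=1+2=3, FN=1+2=3 → 14/20 = 0.7000
  order: TP=11, FP=1+2=3, FN=1+2=3 → 22/28 = 0.7857
  complaint: TP=10, FP=2+2=4, FN=2+2=4 → 20/28 = 0.7143
Macro-F1 score = mean = (0.7000 + 0.7857 + 0.7143) / 3 = 0.733

0.733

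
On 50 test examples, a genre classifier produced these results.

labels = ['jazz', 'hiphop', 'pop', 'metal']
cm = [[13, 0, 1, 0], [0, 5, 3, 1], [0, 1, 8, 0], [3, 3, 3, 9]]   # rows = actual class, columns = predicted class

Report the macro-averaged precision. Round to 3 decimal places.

0.700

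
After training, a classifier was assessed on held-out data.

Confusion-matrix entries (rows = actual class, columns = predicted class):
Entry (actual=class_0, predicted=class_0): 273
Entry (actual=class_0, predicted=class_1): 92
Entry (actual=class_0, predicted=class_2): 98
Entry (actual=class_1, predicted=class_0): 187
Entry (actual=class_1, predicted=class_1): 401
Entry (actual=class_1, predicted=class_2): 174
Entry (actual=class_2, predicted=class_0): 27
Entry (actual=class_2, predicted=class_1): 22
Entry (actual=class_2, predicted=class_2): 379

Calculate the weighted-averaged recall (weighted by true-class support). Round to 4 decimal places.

0.6370

Per-class recall (TP/(TP+FN)):
  class_0: TP=273, FN=92+98=190 → 273/463 = 0.58963
  class_1: TP=401, FN=187+174=361 → 401/762 = 0.52625
  class_2: TP=379, FN=27+22=49 → 379/428 = 0.88551
Weighted-recall = Σ (supportᵢ/N)·recallᵢ with N=1653: (463/1653)·0.58963 + (762/1653)·0.52625 + (428/1653)·0.88551 = 0.6370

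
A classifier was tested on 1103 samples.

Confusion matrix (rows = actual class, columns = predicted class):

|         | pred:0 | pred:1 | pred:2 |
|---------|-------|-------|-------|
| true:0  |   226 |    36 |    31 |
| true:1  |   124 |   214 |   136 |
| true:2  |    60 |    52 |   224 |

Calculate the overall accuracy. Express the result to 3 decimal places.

0.602

Accuracy = trace / total = (226+214+224=664) / 1103 = 664/1103 = 0.602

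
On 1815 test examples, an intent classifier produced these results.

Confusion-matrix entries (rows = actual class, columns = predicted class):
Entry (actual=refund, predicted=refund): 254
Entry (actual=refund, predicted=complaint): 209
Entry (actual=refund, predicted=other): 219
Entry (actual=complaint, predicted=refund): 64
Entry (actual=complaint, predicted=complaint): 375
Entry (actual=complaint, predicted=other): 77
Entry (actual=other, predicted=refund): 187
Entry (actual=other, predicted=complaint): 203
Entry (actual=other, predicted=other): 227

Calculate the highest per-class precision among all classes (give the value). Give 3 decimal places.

Per-class precision (TP/(TP+FP)):
  refund: TP=254, FP=64+187=251 → 254/505 = 0.5030
  complaint: TP=375, FP=209+203=412 → 375/787 = 0.4765
  other: TP=227, FP=219+77=296 → 227/523 = 0.4340
Highest is class 'refund' with precision = 0.503.

0.503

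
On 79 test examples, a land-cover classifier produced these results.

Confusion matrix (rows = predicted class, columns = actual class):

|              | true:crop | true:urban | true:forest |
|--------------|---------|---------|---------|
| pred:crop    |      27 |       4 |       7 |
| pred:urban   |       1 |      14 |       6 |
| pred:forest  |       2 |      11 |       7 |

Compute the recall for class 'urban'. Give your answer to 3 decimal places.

0.483

recall = TP/(TP+FN).
urban: TP=14, FN=4+11=15 → 14/29 = 0.4828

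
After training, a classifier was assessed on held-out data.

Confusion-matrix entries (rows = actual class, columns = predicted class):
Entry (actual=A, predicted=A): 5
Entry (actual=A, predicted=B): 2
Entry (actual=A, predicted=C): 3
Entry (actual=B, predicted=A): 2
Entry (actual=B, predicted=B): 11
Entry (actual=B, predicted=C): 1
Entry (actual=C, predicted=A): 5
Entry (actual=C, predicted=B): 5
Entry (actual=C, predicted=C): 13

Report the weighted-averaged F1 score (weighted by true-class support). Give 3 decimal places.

0.620

Per-class F1 score (2·TP/(2·TP+FP+FN)):
  A: TP=5, FP=2+5=7, FN=2+3=5 → 10/22 = 0.4545
  B: TP=11, FP=2+5=7, FN=2+1=3 → 22/32 = 0.6875
  C: TP=13, FP=3+1=4, FN=5+5=10 → 26/40 = 0.6500
Weighted-F1 score = Σ (supportᵢ/N)·F1 scoreᵢ with N=47: (10/47)·0.4545 + (14/47)·0.6875 + (23/47)·0.6500 = 0.620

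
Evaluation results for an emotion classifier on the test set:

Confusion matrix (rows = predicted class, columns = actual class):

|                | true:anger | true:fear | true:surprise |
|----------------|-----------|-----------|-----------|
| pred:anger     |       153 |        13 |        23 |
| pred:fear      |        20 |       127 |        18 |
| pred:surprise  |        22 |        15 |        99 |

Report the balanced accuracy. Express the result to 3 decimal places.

Balanced accuracy = mean of per-class recall.
  anger: recall = 153/195 = 0.7846
  fear: recall = 127/155 = 0.8194
  surprise: recall = 99/140 = 0.7071
Mean = (0.7846 + 0.8194 + 0.7071) / 3 = 0.770

0.770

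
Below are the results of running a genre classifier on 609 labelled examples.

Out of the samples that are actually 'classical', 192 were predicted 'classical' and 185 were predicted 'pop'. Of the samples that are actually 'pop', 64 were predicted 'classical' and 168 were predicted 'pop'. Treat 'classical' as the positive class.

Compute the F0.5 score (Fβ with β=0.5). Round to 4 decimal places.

0.6852

Fβ = (1+β²)·TP / ((1+β²)·TP + β²·FN + FP), with β²=1/4
= 1.25·192 / (1.25·192 + 0.25·185 + 64) = 0.6852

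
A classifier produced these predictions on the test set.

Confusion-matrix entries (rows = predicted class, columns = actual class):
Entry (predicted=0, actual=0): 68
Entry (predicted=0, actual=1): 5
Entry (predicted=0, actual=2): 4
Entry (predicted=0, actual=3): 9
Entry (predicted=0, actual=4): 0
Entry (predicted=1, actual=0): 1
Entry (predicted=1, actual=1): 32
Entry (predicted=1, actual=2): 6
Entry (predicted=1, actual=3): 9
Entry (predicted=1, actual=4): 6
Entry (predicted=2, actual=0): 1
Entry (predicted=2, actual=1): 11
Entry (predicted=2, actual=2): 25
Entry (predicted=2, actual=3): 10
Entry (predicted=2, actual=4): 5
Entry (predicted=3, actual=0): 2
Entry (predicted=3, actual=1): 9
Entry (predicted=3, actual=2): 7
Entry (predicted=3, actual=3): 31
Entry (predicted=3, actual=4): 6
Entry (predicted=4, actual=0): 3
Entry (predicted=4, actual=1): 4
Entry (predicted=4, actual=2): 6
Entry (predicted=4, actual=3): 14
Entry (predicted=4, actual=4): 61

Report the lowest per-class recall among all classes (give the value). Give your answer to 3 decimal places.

0.425

Per-class recall (TP/(TP+FN)):
  0: TP=68, FN=1+1+2+3=7 → 68/75 = 0.9067
  1: TP=32, FN=5+11+9+4=29 → 32/61 = 0.5246
  2: TP=25, FN=4+6+7+6=23 → 25/48 = 0.5208
  3: TP=31, FN=9+9+10+14=42 → 31/73 = 0.4247
  4: TP=61, FN=0+6+5+6=17 → 61/78 = 0.7821
Lowest is class '3' with recall = 0.425.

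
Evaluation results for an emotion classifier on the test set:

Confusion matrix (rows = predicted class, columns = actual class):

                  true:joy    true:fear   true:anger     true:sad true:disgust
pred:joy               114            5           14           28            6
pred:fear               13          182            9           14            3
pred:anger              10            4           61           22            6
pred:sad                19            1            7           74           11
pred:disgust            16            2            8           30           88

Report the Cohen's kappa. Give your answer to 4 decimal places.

0.6138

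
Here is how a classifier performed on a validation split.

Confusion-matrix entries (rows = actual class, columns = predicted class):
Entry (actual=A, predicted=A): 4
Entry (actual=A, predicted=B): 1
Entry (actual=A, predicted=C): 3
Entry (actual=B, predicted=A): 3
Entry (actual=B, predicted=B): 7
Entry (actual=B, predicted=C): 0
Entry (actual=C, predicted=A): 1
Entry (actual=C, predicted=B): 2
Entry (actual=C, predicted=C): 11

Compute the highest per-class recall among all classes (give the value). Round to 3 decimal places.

0.786

Per-class recall (TP/(TP+FN)):
  A: TP=4, FN=1+3=4 → 4/8 = 0.5000
  B: TP=7, FN=3+0=3 → 7/10 = 0.7000
  C: TP=11, FN=1+2=3 → 11/14 = 0.7857
Highest is class 'C' with recall = 0.786.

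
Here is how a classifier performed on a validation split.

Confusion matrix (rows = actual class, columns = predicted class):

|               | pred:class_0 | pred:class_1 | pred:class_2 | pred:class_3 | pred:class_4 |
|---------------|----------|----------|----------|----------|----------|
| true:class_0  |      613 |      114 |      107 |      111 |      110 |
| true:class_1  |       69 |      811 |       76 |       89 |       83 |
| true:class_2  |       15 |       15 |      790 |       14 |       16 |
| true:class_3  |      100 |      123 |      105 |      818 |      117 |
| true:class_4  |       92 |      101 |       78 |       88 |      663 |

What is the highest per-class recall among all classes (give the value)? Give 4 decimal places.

Per-class recall (TP/(TP+FN)):
  class_0: TP=613, FN=114+107+111+110=442 → 613/1055 = 0.58104
  class_1: TP=811, FN=69+76+89+83=317 → 811/1128 = 0.71897
  class_2: TP=790, FN=15+15+14+16=60 → 790/850 = 0.92941
  class_3: TP=818, FN=100+123+105+117=445 → 818/1263 = 0.64766
  class_4: TP=663, FN=92+101+78+88=359 → 663/1022 = 0.64873
Highest is class 'class_2' with recall = 0.9294.

0.9294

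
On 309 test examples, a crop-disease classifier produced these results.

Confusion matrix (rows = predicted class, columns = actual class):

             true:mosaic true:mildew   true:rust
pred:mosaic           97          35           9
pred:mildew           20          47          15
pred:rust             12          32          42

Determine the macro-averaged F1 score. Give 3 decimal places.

0.584

Per-class F1 score (2·TP/(2·TP+FP+FN)):
  mosaic: TP=97, FP=35+9=44, FN=20+12=32 → 194/270 = 0.7185
  mildew: TP=47, FP=20+15=35, FN=35+32=67 → 94/196 = 0.4796
  rust: TP=42, FP=12+32=44, FN=9+15=24 → 84/152 = 0.5526
Macro-F1 score = mean = (0.7185 + 0.4796 + 0.5526) / 3 = 0.584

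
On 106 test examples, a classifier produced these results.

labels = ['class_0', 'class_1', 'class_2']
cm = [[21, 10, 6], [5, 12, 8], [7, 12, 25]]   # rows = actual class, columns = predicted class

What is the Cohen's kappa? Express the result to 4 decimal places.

Observed agreement pₒ = trace/N = 58/106 = 0.54717
Expected agreement pₑ = Σ (rowᵢ·colᵢ)/N² = (37·33 + 25·34 + 44·39)/106² = 0.33704
κ = (pₒ − pₑ)/(1 − pₑ) = (0.54717 − 0.33704)/(1 − 0.33704) = 0.3170

0.3170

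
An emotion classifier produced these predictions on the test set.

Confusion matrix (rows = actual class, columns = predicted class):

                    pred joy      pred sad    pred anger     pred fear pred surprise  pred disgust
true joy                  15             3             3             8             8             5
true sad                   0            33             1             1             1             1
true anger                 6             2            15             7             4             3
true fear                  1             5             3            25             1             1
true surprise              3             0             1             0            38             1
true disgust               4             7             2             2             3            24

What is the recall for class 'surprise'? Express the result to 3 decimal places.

recall = TP/(TP+FN).
surprise: TP=38, FN=3+0+1+0+1=5 → 38/43 = 0.8837

0.884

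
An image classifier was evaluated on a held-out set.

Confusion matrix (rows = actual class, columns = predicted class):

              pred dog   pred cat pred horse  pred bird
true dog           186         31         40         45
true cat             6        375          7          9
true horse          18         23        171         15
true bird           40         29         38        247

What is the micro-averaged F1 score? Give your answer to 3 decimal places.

0.765

Micro-averaging pools counts across classes: ΣTP=979, ΣFP=301, ΣFN=301.
Micro-F1 score = 2·TP/(2·TP+FP+FN) on pooled counts = 0.765 (equals overall accuracy in single-label multiclass).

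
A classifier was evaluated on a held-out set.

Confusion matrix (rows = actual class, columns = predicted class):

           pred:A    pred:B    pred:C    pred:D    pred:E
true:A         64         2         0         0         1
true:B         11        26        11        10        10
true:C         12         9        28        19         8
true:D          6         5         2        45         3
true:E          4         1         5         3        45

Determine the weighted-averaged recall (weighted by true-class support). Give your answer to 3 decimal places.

0.630

Per-class recall (TP/(TP+FN)):
  A: TP=64, FN=2+0+0+1=3 → 64/67 = 0.9552
  B: TP=26, FN=11+11+10+10=42 → 26/68 = 0.3824
  C: TP=28, FN=12+9+19+8=48 → 28/76 = 0.3684
  D: TP=45, FN=6+5+2+3=16 → 45/61 = 0.7377
  E: TP=45, FN=4+1+5+3=13 → 45/58 = 0.7759
Weighted-recall = Σ (supportᵢ/N)·recallᵢ with N=330: (67/330)·0.9552 + (68/330)·0.3824 + (76/330)·0.3684 + (61/330)·0.7377 + (58/330)·0.7759 = 0.630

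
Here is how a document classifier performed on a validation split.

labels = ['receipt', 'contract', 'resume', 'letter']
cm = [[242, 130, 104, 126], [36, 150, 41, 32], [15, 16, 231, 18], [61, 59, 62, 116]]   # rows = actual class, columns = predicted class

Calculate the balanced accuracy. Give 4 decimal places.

0.5489

Balanced accuracy = mean of per-class recall.
  receipt: recall = 242/602 = 0.40199
  contract: recall = 150/259 = 0.57915
  resume: recall = 231/280 = 0.82500
  letter: recall = 116/298 = 0.38926
Mean = (0.40199 + 0.57915 + 0.82500 + 0.38926) / 4 = 0.5489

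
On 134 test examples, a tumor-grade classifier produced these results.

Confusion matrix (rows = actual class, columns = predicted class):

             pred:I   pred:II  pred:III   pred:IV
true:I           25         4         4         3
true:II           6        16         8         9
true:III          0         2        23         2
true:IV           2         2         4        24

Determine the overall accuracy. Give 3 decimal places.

Accuracy = trace / total = (25+16+23+24=88) / 134 = 88/134 = 0.657

0.657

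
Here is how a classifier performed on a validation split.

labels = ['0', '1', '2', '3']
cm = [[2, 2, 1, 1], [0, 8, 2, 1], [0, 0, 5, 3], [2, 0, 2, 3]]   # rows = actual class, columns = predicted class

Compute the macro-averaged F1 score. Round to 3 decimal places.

0.529

Per-class F1 score (2·TP/(2·TP+FP+FN)):
  0: TP=2, FP=0+0+2=2, FN=2+1+1=4 → 4/10 = 0.4000
  1: TP=8, FP=2+0+0=2, FN=0+2+1=3 → 16/21 = 0.7619
  2: TP=5, FP=1+2+2=5, FN=0+0+3=3 → 10/18 = 0.5556
  3: TP=3, FP=1+1+3=5, FN=2+0+2=4 → 6/15 = 0.4000
Macro-F1 score = mean = (0.4000 + 0.7619 + 0.5556 + 0.4000) / 4 = 0.529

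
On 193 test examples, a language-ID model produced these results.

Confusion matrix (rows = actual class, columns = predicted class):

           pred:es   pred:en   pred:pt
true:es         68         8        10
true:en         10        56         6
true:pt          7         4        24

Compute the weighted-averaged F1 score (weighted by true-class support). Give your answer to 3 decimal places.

0.769

Per-class F1 score (2·TP/(2·TP+FP+FN)):
  es: TP=68, FP=10+7=17, FN=8+10=18 → 136/171 = 0.7953
  en: TP=56, FP=8+4=12, FN=10+6=16 → 112/140 = 0.8000
  pt: TP=24, FP=10+6=16, FN=7+4=11 → 48/75 = 0.6400
Weighted-F1 score = Σ (supportᵢ/N)·F1 scoreᵢ with N=193: (86/193)·0.7953 + (72/193)·0.8000 + (35/193)·0.6400 = 0.769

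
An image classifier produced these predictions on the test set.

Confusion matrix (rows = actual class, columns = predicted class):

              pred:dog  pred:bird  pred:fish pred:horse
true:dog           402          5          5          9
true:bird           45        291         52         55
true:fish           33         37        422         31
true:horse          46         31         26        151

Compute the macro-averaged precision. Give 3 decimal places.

0.753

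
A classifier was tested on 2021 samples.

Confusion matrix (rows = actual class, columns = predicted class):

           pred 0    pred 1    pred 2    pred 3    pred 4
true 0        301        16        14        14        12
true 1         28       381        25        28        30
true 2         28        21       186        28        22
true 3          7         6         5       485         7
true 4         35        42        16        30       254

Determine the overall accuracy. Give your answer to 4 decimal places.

0.7952

Accuracy = trace / total = (301+381+186+485+254=1607) / 2021 = 1607/2021 = 0.7952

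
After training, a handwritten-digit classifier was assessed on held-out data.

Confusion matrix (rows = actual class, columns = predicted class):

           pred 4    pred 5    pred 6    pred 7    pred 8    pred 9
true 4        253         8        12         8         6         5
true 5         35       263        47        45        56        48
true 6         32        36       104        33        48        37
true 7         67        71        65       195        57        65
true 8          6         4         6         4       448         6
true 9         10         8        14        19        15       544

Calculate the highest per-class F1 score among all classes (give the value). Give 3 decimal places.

0.827

Per-class F1 score (2·TP/(2·TP+FP+FN)):
  4: TP=253, FP=35+32+67+6+10=150, FN=8+12+8+6+5=39 → 506/695 = 0.7281
  5: TP=263, FP=8+36+71+4+8=127, FN=35+47+45+56+48=231 → 526/884 = 0.5950
  6: TP=104, FP=12+47+65+6+14=144, FN=32+36+33+48+37=186 → 208/538 = 0.3866
  7: TP=195, FP=8+45+33+4+19=109, FN=67+71+65+57+65=325 → 390/824 = 0.4733
  8: TP=448, FP=6+56+48+57+15=182, FN=6+4+6+4+6=26 → 896/1104 = 0.8116
  9: TP=544, FP=5+48+37+65+6=161, FN=10+8+14+19+15=66 → 1088/1315 = 0.8274
Highest is class '9' with F1 score = 0.827.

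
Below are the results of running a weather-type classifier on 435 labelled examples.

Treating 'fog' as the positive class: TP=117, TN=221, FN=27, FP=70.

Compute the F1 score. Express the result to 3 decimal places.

0.707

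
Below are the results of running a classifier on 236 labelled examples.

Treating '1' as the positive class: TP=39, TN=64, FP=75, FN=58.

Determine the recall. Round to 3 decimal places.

0.402

Recall = TP/(TP+FN) = 39/(39+58) = 39/97 = 0.402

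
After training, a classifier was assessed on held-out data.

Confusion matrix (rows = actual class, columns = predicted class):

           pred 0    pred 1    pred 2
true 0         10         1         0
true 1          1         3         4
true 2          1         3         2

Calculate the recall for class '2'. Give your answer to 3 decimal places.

0.333

recall = TP/(TP+FN).
2: TP=2, FN=1+3=4 → 2/6 = 0.3333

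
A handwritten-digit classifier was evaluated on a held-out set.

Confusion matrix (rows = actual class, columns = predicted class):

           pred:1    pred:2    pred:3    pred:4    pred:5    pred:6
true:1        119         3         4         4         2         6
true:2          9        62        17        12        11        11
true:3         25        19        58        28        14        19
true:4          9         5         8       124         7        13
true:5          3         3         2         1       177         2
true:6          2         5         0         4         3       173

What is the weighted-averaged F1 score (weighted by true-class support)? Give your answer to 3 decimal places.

Per-class F1 score (2·TP/(2·TP+FP+FN)):
  1: TP=119, FP=9+25+9+3+2=48, FN=3+4+4+2+6=19 → 238/305 = 0.7803
  2: TP=62, FP=3+19+5+3+5=35, FN=9+17+12+11+11=60 → 124/219 = 0.5662
  3: TP=58, FP=4+17+8+2+0=31, FN=25+19+28+14+19=105 → 116/252 = 0.4603
  4: TP=124, FP=4+12+28+1+4=49, FN=9+5+8+7+13=42 → 248/339 = 0.7316
  5: TP=177, FP=2+11+14+7+3=37, FN=3+3+2+1+2=11 → 354/402 = 0.8806
  6: TP=173, FP=6+11+19+13+2=51, FN=2+5+0+4+3=14 → 346/411 = 0.8418
Weighted-F1 score = Σ (supportᵢ/N)·F1 scoreᵢ with N=964: (138/964)·0.7803 + (122/964)·0.5662 + (163/964)·0.4603 + (166/964)·0.7316 + (188/964)·0.8806 + (187/964)·0.8418 = 0.722

0.722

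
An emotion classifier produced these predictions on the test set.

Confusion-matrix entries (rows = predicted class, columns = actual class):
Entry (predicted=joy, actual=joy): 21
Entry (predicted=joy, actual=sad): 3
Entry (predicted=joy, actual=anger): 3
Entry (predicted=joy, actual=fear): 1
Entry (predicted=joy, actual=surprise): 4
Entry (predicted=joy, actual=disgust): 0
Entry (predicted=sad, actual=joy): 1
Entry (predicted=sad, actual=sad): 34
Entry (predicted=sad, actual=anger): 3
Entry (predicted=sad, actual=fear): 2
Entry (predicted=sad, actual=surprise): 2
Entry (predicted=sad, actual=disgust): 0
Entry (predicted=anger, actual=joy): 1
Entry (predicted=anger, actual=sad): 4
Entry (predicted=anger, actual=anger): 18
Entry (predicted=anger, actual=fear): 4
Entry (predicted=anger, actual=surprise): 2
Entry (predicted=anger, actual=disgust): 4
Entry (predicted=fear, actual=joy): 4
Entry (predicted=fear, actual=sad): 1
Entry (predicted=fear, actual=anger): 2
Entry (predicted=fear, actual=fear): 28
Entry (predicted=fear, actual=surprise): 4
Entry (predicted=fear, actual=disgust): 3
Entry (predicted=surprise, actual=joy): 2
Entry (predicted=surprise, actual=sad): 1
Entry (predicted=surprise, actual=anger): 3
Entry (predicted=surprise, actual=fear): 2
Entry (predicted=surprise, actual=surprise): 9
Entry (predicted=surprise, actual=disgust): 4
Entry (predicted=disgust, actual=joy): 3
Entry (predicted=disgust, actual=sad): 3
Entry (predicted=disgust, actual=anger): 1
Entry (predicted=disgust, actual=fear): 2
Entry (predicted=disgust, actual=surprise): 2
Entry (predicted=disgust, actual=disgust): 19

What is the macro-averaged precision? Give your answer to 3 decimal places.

0.623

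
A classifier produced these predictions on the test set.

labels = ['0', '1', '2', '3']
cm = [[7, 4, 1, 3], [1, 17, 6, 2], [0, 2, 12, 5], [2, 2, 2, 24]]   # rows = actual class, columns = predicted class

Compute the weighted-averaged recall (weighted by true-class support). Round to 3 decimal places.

Per-class recall (TP/(TP+FN)):
  0: TP=7, FN=4+1+3=8 → 7/15 = 0.4667
  1: TP=17, FN=1+6+2=9 → 17/26 = 0.6538
  2: TP=12, FN=0+2+5=7 → 12/19 = 0.6316
  3: TP=24, FN=2+2+2=6 → 24/30 = 0.8000
Weighted-recall = Σ (supportᵢ/N)·recallᵢ with N=90: (15/90)·0.4667 + (26/90)·0.6538 + (19/90)·0.6316 + (30/90)·0.8000 = 0.667

0.667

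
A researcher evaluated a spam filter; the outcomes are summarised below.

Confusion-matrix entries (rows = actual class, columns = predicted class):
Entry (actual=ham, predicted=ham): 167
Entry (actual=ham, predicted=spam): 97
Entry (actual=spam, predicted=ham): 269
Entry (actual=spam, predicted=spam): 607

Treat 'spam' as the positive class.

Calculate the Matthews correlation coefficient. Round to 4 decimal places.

MCC = (TP·TN − FP·FN) / √((TP+FP)(TP+FN)(TN+FP)(TN+FN))
Numerator = 607·167 − 97·269 = 75276
Denominator = √(704·876·264·436) = √70985097216 = 266430.2858
MCC = 75276 / 266430.2858 = 0.2825

0.2825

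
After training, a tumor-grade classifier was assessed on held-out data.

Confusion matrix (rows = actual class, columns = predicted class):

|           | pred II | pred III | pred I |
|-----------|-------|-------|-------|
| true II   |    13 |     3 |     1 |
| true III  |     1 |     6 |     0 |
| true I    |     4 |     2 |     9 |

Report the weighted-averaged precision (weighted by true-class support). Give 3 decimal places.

0.759

Per-class precision (TP/(TP+FP)):
  II: TP=13, FP=1+4=5 → 13/18 = 0.7222
  III: TP=6, FP=3+2=5 → 6/11 = 0.5455
  I: TP=9, FP=1+0=1 → 9/10 = 0.9000
Weighted-precision = Σ (supportᵢ/N)·precisionᵢ with N=39: (17/39)·0.7222 + (7/39)·0.5455 + (15/39)·0.9000 = 0.759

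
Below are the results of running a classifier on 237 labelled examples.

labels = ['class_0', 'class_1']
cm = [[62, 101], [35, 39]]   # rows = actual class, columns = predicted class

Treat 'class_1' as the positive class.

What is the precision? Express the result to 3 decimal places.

0.279

Precision = TP/(TP+FP) = 39/(39+101) = 39/140 = 0.279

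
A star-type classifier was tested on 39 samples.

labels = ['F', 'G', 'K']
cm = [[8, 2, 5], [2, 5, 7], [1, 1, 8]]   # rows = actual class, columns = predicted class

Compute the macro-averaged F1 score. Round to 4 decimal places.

Per-class F1 score (2·TP/(2·TP+FP+FN)):
  F: TP=8, FP=2+1=3, FN=2+5=7 → 16/26 = 0.61538
  G: TP=5, FP=2+1=3, FN=2+7=9 → 10/22 = 0.45455
  K: TP=8, FP=5+7=12, FN=1+1=2 → 16/30 = 0.53333
Macro-F1 score = mean = (0.61538 + 0.45455 + 0.53333) / 3 = 0.5344

0.5344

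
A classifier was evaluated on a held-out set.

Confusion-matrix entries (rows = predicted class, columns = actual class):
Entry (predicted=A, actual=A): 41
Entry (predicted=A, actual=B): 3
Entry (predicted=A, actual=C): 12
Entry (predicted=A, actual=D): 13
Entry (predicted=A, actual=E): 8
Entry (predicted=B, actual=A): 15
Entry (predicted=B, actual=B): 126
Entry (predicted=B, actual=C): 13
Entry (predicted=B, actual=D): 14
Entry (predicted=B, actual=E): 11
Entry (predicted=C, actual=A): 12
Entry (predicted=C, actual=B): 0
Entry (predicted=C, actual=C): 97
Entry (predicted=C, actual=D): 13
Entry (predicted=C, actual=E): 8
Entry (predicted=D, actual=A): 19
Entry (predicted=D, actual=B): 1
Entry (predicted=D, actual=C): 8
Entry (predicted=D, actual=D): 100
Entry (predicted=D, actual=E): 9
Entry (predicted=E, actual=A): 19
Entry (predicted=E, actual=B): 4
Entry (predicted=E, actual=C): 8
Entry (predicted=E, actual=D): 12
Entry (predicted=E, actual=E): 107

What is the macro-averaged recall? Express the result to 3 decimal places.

Per-class recall (TP/(TP+FN)):
  A: TP=41, FN=15+12+19+19=65 → 41/106 = 0.3868
  B: TP=126, FN=3+0+1+4=8 → 126/134 = 0.9403
  C: TP=97, FN=12+13+8+8=41 → 97/138 = 0.7029
  D: TP=100, FN=13+14+13+12=52 → 100/152 = 0.6579
  E: TP=107, FN=8+11+8+9=36 → 107/143 = 0.7483
Macro-recall = mean = (0.3868 + 0.9403 + 0.7029 + 0.6579 + 0.7483) / 5 = 0.687

0.687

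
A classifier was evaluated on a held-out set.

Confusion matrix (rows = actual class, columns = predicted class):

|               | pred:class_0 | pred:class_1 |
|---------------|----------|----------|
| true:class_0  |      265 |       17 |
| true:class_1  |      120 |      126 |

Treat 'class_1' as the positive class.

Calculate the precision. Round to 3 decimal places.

Precision = TP/(TP+FP) = 126/(126+17) = 126/143 = 0.881

0.881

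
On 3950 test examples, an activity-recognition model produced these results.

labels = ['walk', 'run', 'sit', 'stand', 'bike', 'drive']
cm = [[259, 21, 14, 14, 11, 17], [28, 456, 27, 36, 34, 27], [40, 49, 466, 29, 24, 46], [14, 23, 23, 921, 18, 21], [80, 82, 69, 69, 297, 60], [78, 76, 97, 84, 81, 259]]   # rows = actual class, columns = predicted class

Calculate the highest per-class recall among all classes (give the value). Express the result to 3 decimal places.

0.903

Per-class recall (TP/(TP+FN)):
  walk: TP=259, FN=21+14+14+11+17=77 → 259/336 = 0.7708
  run: TP=456, FN=28+27+36+34+27=152 → 456/608 = 0.7500
  sit: TP=466, FN=40+49+29+24+46=188 → 466/654 = 0.7125
  stand: TP=921, FN=14+23+23+18+21=99 → 921/1020 = 0.9029
  bike: TP=297, FN=80+82+69+69+60=360 → 297/657 = 0.4521
  drive: TP=259, FN=78+76+97+84+81=416 → 259/675 = 0.3837
Highest is class 'stand' with recall = 0.903.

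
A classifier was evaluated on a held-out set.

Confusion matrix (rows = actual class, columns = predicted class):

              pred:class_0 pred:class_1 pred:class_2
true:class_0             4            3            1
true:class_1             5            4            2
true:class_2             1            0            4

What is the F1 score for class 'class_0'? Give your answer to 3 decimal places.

0.444

Take TP from the diagonal, FP from the rest of the 'class_0' prediction marginal, FN from the rest of the 'class_0' actual marginal.
F1 score = 2·TP/(2·TP+FP+FN).
class_0: TP=4, FP=5+1=6, FN=3+1=4 → 8/18 = 0.4444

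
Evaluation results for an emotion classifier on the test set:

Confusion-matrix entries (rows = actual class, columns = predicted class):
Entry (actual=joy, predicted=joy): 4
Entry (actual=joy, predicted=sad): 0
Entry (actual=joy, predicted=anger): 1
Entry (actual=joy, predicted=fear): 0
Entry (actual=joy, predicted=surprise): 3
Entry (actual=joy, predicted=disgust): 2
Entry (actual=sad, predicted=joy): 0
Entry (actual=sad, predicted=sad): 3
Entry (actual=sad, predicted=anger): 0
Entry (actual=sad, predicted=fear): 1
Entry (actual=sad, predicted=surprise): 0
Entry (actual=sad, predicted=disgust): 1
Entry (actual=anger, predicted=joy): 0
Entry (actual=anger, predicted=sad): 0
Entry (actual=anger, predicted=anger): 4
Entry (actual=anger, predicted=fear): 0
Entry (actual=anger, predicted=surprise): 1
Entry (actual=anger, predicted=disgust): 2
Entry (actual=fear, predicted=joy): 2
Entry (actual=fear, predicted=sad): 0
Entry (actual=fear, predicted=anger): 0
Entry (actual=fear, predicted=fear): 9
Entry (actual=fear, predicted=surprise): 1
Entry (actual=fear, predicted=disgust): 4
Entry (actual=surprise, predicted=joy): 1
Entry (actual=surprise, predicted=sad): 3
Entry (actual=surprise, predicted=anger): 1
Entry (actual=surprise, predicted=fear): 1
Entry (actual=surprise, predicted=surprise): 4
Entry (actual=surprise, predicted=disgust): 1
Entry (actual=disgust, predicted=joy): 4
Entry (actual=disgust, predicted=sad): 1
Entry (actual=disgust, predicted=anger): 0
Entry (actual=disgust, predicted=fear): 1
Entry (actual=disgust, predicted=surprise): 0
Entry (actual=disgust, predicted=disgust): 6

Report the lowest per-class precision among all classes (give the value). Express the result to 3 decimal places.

0.364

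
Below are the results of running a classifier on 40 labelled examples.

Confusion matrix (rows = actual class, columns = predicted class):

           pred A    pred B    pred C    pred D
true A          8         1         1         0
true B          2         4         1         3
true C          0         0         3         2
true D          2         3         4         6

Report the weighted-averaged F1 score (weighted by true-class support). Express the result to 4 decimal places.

Per-class F1 score (2·TP/(2·TP+FP+FN)):
  A: TP=8, FP=2+0+2=4, FN=1+1+0=2 → 16/22 = 0.72727
  B: TP=4, FP=1+0+3=4, FN=2+1+3=6 → 8/18 = 0.44444
  C: TP=3, FP=1+1+4=6, FN=0+0+2=2 → 6/14 = 0.42857
  D: TP=6, FP=0+3+2=5, FN=2+3+4=9 → 12/26 = 0.46154
Weighted-F1 score = Σ (supportᵢ/N)·F1 scoreᵢ with N=40: (10/40)·0.72727 + (10/40)·0.44444 + (5/40)·0.42857 + (15/40)·0.46154 = 0.5196

0.5196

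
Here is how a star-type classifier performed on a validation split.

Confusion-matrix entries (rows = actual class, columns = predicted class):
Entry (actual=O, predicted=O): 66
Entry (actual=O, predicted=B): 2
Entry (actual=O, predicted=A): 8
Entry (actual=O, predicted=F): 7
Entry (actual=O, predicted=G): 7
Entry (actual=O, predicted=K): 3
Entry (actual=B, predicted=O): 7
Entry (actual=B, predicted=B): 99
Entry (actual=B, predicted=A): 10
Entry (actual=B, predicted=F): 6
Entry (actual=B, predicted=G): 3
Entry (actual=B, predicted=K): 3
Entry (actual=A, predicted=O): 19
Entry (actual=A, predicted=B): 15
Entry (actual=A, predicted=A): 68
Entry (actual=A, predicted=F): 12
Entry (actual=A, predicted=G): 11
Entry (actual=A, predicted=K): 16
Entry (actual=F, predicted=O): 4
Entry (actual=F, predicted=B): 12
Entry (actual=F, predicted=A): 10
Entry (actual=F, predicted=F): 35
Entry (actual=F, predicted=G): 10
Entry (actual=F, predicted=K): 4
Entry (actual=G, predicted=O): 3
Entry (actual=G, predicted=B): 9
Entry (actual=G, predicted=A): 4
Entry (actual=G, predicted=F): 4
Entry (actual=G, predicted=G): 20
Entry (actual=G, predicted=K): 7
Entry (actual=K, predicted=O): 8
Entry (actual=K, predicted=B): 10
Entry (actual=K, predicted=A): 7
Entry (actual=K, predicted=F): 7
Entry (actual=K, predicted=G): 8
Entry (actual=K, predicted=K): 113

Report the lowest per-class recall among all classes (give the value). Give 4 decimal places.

Per-class recall (TP/(TP+FN)):
  O: TP=66, FN=2+8+7+7+3=27 → 66/93 = 0.70968
  B: TP=99, FN=7+10+6+3+3=29 → 99/128 = 0.77344
  A: TP=68, FN=19+15+12+11+16=73 → 68/141 = 0.48227
  F: TP=35, FN=4+12+10+10+4=40 → 35/75 = 0.46667
  G: TP=20, FN=3+9+4+4+7=27 → 20/47 = 0.42553
  K: TP=113, FN=8+10+7+7+8=40 → 113/153 = 0.73856
Lowest is class 'G' with recall = 0.4255.

0.4255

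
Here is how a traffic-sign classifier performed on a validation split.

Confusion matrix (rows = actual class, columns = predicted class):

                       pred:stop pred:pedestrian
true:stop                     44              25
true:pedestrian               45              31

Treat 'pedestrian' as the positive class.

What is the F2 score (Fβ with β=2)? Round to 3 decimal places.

Fβ = (1+β²)·TP / ((1+β²)·TP + β²·FN + FP), with β²=4
= 5·31 / (5·31 + 4·45 + 25) = 0.431

0.431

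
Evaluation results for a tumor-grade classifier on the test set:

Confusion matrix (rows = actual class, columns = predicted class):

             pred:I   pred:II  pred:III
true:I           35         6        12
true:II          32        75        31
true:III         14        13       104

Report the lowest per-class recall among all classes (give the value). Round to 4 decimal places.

Per-class recall (TP/(TP+FN)):
  I: TP=35, FN=6+12=18 → 35/53 = 0.66038
  II: TP=75, FN=32+31=63 → 75/138 = 0.54348
  III: TP=104, FN=14+13=27 → 104/131 = 0.79389
Lowest is class 'II' with recall = 0.5435.

0.5435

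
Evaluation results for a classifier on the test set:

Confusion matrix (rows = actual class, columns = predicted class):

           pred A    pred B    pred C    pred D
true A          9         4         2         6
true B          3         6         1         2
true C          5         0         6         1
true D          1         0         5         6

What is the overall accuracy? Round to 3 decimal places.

Accuracy = trace / total = (9+6+6+6=27) / 57 = 27/57 = 0.474

0.474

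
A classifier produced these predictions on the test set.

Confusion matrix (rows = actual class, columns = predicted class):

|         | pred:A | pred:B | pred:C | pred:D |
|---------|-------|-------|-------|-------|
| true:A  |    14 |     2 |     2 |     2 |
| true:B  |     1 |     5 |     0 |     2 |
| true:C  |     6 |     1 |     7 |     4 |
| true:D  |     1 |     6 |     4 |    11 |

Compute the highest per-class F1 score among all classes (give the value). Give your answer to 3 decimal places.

Per-class F1 score (2·TP/(2·TP+FP+FN)):
  A: TP=14, FP=1+6+1=8, FN=2+2+2=6 → 28/42 = 0.6667
  B: TP=5, FP=2+1+6=9, FN=1+0+2=3 → 10/22 = 0.4545
  C: TP=7, FP=2+0+4=6, FN=6+1+4=11 → 14/31 = 0.4516
  D: TP=11, FP=2+2+4=8, FN=1+6+4=11 → 22/41 = 0.5366
Highest is class 'A' with F1 score = 0.667.

0.667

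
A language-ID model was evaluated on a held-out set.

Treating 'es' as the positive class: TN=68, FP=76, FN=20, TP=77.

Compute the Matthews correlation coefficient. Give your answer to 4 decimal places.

0.2710

MCC = (TP·TN − FP·FN) / √((TP+FP)(TP+FN)(TN+FP)(TN+FN))
Numerator = 77·68 − 76·20 = 3716
Denominator = √(153·97·144·88) = √188065152 = 13713.6848
MCC = 3716 / 13713.6848 = 0.2710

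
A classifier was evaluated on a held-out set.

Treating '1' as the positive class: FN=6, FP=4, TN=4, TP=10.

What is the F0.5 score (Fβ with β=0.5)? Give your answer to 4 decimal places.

0.6944

Fβ = (1+β²)·TP / ((1+β²)·TP + β²·FN + FP), with β²=1/4
= 1.25·10 / (1.25·10 + 0.25·6 + 4) = 0.6944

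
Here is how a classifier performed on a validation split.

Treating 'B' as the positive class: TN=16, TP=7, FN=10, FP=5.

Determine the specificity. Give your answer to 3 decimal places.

0.762

Specificity = TN/(TN+FP) = 16/(16+5) = 0.762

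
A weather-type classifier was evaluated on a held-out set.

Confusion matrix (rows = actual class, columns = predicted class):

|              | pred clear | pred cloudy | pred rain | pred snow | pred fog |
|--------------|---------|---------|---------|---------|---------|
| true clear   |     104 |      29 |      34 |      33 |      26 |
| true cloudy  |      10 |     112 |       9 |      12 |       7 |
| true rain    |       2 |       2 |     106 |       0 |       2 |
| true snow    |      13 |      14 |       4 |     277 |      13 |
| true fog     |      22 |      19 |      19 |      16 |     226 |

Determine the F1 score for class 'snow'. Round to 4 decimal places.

Treat 'snow' as positive and all other classes as negative.
F1 score = 2·TP/(2·TP+FP+FN).
snow: TP=277, FP=33+12+0+16=61, FN=13+14+4+13=44 → 554/659 = 0.84067

0.8407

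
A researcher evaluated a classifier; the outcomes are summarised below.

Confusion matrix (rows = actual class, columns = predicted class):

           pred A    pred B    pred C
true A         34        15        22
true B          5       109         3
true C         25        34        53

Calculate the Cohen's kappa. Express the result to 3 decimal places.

0.464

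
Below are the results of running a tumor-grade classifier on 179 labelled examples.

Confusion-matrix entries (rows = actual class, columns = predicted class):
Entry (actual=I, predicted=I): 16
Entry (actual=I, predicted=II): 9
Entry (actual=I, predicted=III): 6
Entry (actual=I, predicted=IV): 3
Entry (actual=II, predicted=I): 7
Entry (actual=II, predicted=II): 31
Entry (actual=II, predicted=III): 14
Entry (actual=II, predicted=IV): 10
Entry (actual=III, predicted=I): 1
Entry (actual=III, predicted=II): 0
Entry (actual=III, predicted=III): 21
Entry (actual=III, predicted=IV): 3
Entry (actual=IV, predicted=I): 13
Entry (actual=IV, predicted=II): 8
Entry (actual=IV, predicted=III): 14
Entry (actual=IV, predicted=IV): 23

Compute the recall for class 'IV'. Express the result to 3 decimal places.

Take TP from the diagonal, FP from the rest of the 'IV' prediction marginal, FN from the rest of the 'IV' actual marginal.
recall = TP/(TP+FN).
IV: TP=23, FN=13+8+14=35 → 23/58 = 0.3966

0.397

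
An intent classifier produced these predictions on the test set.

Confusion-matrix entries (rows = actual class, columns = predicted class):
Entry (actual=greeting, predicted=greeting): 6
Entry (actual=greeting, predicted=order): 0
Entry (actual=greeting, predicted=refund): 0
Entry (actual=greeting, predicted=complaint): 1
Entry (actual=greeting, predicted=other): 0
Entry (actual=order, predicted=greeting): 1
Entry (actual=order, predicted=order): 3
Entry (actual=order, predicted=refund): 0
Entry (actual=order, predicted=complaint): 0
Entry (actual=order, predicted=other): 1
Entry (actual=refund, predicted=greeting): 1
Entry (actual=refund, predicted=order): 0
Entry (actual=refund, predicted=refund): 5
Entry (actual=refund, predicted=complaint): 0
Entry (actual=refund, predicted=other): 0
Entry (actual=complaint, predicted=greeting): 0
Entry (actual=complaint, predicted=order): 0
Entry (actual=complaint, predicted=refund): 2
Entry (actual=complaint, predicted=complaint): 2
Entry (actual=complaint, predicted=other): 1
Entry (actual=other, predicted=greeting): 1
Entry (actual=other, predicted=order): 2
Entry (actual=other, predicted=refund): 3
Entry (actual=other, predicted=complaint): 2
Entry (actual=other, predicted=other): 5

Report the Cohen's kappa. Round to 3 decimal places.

0.477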